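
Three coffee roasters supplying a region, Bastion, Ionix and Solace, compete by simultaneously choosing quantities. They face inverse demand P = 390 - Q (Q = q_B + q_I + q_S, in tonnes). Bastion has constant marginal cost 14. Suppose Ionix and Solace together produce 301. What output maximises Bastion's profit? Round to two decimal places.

With rivals' combined output fixed at 301, Bastion's profit is π_B = (390 - 301 - q_B)q_B - (14q_B) = (89 - q_B)q_B - (14q_B).
∂π_B/∂q_B = 75 - 2q_B = 0, so q_B = 75/2.

37.50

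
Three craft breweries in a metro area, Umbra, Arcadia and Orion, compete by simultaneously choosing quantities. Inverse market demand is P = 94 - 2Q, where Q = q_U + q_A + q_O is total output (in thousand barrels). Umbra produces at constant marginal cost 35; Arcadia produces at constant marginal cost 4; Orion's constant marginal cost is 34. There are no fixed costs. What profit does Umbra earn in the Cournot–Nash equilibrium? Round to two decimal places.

22.78

Umbra's profit: π_U = (94 - 2Q)q_U - (35q_U). Setting ∂π_U/∂q_U = 0: 59 - 4q_U - 2(q_A + q_O) = 0.
Arcadia's first-order condition: 90 - 4q_A - 2(q_U + q_O) = 0.
Orion's first-order condition: 60 - 4q_O - 2(q_U + q_A) = 0.
Summing all 3 equations gives 209 − 8Q = 0, hence Q = 209/8.
Back-substituting: q_U = (59 − 209/4)/2 = 27/8, q_A = (90 − 209/4)/2 = 151/8, q_O = (60 − 209/4)/2 = 31/8.
Price P = 94 - 2·(209/8) = 167/4.
Umbra's profit: (167/4 - 35)·(27/8) = 729/32.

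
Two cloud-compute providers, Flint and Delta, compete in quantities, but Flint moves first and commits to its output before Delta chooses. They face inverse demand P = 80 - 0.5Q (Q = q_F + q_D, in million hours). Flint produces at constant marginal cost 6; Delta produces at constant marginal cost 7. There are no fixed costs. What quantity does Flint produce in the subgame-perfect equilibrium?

Solve by backward induction. Given q_F, the follower Delta maximises π_D = (80 - (1/2)q_F - (1/2)q_D)q_D - 7q_D.
∂π_D/∂q_D = 73 - (1/2)q_F - q_D = 0 gives the reaction function q_D = (73 - (1/2)q_F).
The leader anticipates this reaction. Substituting into P = 80 - 0.5Q gives P = 87/2 - (1/4)q_F, so π_F = (87/2 - (1/4)q_F)q_F - 6q_F.
Maximising: ∂π_F/∂q_F = 75/2 - (1/2)q_F = 0, giving q_F = 75.
Then q_D = (73 - (1/2)·75) = 71/2.

75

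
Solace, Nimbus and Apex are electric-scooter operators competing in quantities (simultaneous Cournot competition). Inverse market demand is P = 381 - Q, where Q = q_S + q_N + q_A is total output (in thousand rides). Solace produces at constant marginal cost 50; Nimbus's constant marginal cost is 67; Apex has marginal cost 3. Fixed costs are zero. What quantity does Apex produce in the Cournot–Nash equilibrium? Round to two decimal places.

122.25

Solace's profit: π_S = (381 - Q)q_S - (50q_S). Setting ∂π_S/∂q_S = 0: 331 - 2q_S - (q_N + q_A) = 0.
Nimbus's profit: π_N = (381 - Q)q_N - (67q_N). Setting ∂π_N/∂q_N = 0: 314 - 2q_N - (q_S + q_A) = 0.
Apex's profit: π_A = (381 - Q)q_A - (3q_A). Setting ∂π_A/∂q_A = 0: 378 - 2q_A - (q_S + q_N) = 0.
Adding the 3 conditions: 1023 − 2Q − 2Q = 0, i.e. Q = 1023/4.
Back-substituting: q_S = (331 − 1023/4) = 301/4, q_N = (314 − 1023/4) = 233/4, q_A = (378 − 1023/4) = 489/4.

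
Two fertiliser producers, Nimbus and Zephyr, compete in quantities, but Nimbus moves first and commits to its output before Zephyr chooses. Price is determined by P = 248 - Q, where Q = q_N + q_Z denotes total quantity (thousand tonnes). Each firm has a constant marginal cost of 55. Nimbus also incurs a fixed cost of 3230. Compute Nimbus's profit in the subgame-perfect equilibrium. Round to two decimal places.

Solve by backward induction. Given q_N, the follower Zephyr maximises π_Z = (248 - q_N - q_Z)q_Z - 55q_Z.
Setting the follower's marginal profit to zero, 193 - q_N - 2q_Z = 0, i.e. q_Z = (193 - q_N)/2.
Nimbus substitutes q_Z(q_N) into its own profit: π_N = q_N(248 - q_N - (193 - q_N)/2) - 55q_N = (303/2 - (1/2)q_N)q_N - 55q_N.
Maximising: ∂π_N/∂q_N = 193/2 - q_N = 0, giving q_N = 193/2.
Then q_Z = (193 - 193/2)/2 = 193/4.
Price P = 248 - 579/4 = 413/4.
Nimbus's profit: (413/4 - 55)·(193/2) - 3230 = 1426.1250.

1426.13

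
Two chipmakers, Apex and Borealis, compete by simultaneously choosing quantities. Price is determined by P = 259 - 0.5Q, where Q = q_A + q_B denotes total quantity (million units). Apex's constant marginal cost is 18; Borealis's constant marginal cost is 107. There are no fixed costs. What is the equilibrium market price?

Apex's profit: π_A = (259 - 0.5Q)q_A - (18q_A). Setting ∂π_A/∂q_A = 0: 241 - q_A - (1/2)(q_B) = 0.
Borealis's profit: π_B = (259 - 0.5Q)q_B - (107q_B). Setting ∂π_B/∂q_B = 0: 152 - q_B - (1/2)(q_A) = 0.
So q_A = (241 - (1/2)q_B) and q_B = (152 - (1/2)q_A).
Solving the pair: q_A = 220, q_B = 42.
Total output Q = 262, so price P = 259 - (1/2)·262 = 128.

128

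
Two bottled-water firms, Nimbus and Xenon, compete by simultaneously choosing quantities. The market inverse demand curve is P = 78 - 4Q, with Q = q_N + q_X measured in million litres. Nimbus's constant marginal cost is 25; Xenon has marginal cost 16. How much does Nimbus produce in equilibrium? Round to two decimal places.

3.67

Nimbus's profit: π_N = (78 - 4Q)q_N - (25q_N). Setting ∂π_N/∂q_N = 0: 53 - 8q_N - 4(q_X) = 0.
Xenon's profit: π_X = (78 - 4Q)q_X - (16q_X). Setting ∂π_X/∂q_X = 0: 62 - 8q_X - 4(q_N) = 0.
Rearranging gives the reaction functions q_N = (53 - 4q_X)/8 and q_X = (62 - 4q_N)/8.
Solving the pair: q_N = 11/3, q_X = 71/12.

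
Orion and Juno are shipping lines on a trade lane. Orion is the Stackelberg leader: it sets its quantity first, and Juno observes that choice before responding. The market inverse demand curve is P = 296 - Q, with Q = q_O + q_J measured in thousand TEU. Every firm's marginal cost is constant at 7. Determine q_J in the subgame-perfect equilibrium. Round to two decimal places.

72.25

Solve by backward induction. Given q_O, the follower Juno maximises π_J = (296 - q_O - q_J)q_J - 7q_J.
Setting the follower's marginal profit to zero, 289 - q_O - 2q_J = 0, i.e. q_J = (289 - q_O)/2.
The leader anticipates this reaction. Substituting into P = 296 - Q gives P = 303/2 - (1/2)q_O, so π_O = (303/2 - (1/2)q_O)q_O - 7q_O.
Maximising: ∂π_O/∂q_O = 289/2 - q_O = 0, giving q_O = 289/2.
Then q_J = (289 - 289/2)/2 = 289/4.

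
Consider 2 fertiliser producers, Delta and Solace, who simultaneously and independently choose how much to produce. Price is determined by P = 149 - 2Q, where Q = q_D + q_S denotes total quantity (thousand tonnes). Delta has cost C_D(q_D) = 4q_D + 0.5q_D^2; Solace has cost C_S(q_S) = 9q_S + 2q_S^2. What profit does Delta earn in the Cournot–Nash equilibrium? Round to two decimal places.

1493.83

Delta's profit: π_D = (149 - 2Q)q_D - (4q_D + (1/2)q_D²). Setting ∂π_D/∂q_D = 0: 145 - 5q_D - 2(q_S) = 0.
Solace's profit: π_S = (149 - 2Q)q_S - (9q_S + 2q_S²). Setting ∂π_S/∂q_S = 0: 140 - 8q_S - 2(q_D) = 0.
Rearranging gives the reaction functions q_D = (145 - 2q_S)/5 and q_S = (140 - 2q_D)/8.
Substituting one into the other gives q_D = 220/9 and q_S = 205/18.
Price P = 149 - 2·(215/6) = 232/3.
Delta's profit: (232/3)·(220/9) - 4·(220/9) - (1/2)(220/9)² = 1493.8272.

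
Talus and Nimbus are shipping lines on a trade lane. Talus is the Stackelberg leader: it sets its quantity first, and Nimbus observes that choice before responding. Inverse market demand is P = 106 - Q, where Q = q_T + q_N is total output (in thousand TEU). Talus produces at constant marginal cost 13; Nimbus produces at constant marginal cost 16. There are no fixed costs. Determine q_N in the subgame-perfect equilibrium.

Solve by backward induction. Given q_T, the follower Nimbus maximises π_N = (106 - q_T - q_N)q_N - 16q_N.
Follower FOC: 90 - q_T - 2q_N = 0, so q_N(q_T) = (90 - q_T)/2.
The leader anticipates this reaction. Substituting into P = 106 - Q gives P = 61 - (1/2)q_T, so π_T = (61 - (1/2)q_T)q_T - 13q_T.
Leader FOC: 48 - q_T = 0, so q_T = 48.
Then q_N = (90 - 48)/2 = 21.

21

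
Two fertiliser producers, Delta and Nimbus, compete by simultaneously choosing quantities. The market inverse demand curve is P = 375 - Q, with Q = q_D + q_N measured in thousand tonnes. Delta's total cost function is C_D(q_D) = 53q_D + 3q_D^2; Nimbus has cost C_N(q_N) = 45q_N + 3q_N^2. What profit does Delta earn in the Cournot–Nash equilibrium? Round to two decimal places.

Delta's profit: π_D = (375 - Q)q_D - (53q_D + 3q_D²). Setting ∂π_D/∂q_D = 0: 322 - 8q_D - (q_N) = 0.
Nimbus's profit: π_N = (375 - Q)q_N - (45q_N + 3q_N²). Setting ∂π_N/∂q_N = 0: 330 - 8q_N - (q_D) = 0.
Best responses: q_D = (322 - q_N)/8, q_N = (330 - q_D)/8.
Substituting one into the other gives q_D = 35.6508 and q_N = 36.7937.
Price P = 375 - 652/9 = 302.5556.
Delta's profit: 302.5556·35.6508 - 53·35.6508 - 3·35.6508² = 5083.9164.

5083.92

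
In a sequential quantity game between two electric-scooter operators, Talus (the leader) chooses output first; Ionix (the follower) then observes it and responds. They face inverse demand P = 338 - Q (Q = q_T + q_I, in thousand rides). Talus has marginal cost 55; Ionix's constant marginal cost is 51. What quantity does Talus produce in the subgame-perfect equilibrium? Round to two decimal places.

The follower Ionix best-responds to any q_T: π_I = (338 - Q)q_I - 51q_I.
∂π_I/∂q_I = 287 - q_T - 2q_I = 0 gives the reaction function q_I = (287 - q_T)/2.
Talus substitutes q_I(q_T) into its own profit: π_T = q_T(338 - q_T - (287 - q_T)/2) - 55q_T = (389/2 - (1/2)q_T)q_T - 55q_T.
Maximising: ∂π_T/∂q_T = 279/2 - q_T = 0, giving q_T = 279/2.
Then q_I = (287 - 279/2)/2 = 295/4.

139.50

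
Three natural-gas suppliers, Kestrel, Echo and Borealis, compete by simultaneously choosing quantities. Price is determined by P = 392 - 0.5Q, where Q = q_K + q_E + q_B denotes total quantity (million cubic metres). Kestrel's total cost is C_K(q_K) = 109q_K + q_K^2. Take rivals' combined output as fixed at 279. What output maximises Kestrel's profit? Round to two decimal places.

47.83

With rivals' combined output fixed at 279, Kestrel's profit is π_K = (392 - (1/2)·279 - (1/2)q_K)q_K - (109q_K + q_K²) = (505/2 - (1/2)q_K)q_K - (109q_K + q_K²).
∂π_K/∂q_K = 287/2 - 3q_K = 0, so q_K = 287/6.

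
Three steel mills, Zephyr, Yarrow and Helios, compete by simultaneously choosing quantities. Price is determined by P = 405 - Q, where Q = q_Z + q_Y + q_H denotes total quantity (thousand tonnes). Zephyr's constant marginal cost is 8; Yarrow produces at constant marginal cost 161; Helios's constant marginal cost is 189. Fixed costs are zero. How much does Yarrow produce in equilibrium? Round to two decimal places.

Zephyr's profit: π_Z = (405 - Q)q_Z - (8q_Z). Setting ∂π_Z/∂q_Z = 0: 397 - 2q_Z - (q_Y + q_H) = 0.
Yarrow's profit: π_Y = (405 - Q)q_Y - (161q_Y). Setting ∂π_Y/∂q_Y = 0: 244 - 2q_Y - (q_Z + q_H) = 0.
Helios's first-order condition: 216 - 2q_H - (q_Z + q_Y) = 0.
Adding the 3 conditions: 857 − 2Q − 2Q = 0, i.e. Q = 857/4.
Back-substituting: q_Z = (397 − 857/4) = 731/4, q_Y = (244 − 857/4) = 119/4, q_H = (216 − 857/4) = 7/4.

29.75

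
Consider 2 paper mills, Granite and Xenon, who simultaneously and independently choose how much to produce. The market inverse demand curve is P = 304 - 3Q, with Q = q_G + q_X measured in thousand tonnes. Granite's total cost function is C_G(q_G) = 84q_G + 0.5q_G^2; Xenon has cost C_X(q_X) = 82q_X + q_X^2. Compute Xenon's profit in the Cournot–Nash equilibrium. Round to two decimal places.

1447.24

Granite's profit: π_G = (304 - 3Q)q_G - (84q_G + (1/2)q_G²). Setting ∂π_G/∂q_G = 0: 220 - 7q_G - 3(q_X) = 0.
Xenon's first-order condition: 222 - 8q_X - 3(q_G) = 0.
So q_G = (220 - 3q_X)/7 and q_X = (222 - 3q_G)/8.
Substituting one into the other gives q_G = 1094/47 and q_X = 894/47.
Price P = 304 - 3·(1988/47) = 177.1064.
Xenon's profit: 177.1064·(894/47) - 82·(894/47) - (894/47)² = 1447.2359.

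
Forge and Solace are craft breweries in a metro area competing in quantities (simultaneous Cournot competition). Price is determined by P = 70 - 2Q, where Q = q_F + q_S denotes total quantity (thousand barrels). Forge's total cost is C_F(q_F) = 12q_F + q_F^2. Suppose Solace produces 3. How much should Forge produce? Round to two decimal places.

8.67

With the rival's output fixed at 3, Forge's profit is π_F = (70 - 2·3 - 2q_F)q_F - (12q_F + q_F²) = (64 - 2q_F)q_F - (12q_F + q_F²).
∂π_F/∂q_F = 52 - 6q_F = 0, so q_F = 26/3.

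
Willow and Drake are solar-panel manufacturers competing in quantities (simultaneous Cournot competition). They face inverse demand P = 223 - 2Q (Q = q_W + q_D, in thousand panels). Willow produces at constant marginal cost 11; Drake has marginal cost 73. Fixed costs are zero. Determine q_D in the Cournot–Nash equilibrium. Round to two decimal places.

14.67

Willow's profit: π_W = (223 - 2Q)q_W - (11q_W). Setting ∂π_W/∂q_W = 0: 212 - 4q_W - 2(q_D) = 0.
Drake's profit: π_D = (223 - 2Q)q_D - (73q_D). Setting ∂π_D/∂q_D = 0: 150 - 4q_D - 2(q_W) = 0.
So q_W = (212 - 2q_D)/4 and q_D = (150 - 2q_W)/4.
Solving the pair: q_W = 137/3, q_D = 44/3.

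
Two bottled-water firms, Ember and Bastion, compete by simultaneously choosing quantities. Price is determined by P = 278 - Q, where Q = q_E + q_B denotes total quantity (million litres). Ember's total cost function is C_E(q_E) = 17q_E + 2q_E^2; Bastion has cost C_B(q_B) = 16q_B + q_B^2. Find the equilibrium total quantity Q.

91

Ember's profit: π_E = (278 - Q)q_E - (17q_E + 2q_E²). Setting ∂π_E/∂q_E = 0: 261 - 6q_E - (q_B) = 0.
Bastion's profit: π_B = (278 - Q)q_B - (16q_B + q_B²). Setting ∂π_B/∂q_B = 0: 262 - 4q_B - (q_E) = 0.
Rearranging gives the reaction functions q_E = (261 - q_B)/6 and q_B = (262 - q_E)/4.
Substituting one into the other gives q_E = 34 and q_B = 57.
Total output Q = 34 + 57 = 91.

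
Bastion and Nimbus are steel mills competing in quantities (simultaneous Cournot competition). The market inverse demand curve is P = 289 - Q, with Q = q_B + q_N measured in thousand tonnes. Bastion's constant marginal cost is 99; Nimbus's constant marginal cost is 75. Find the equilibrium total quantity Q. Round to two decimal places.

134.67

Bastion's profit: π_B = (289 - Q)q_B - (99q_B). Setting ∂π_B/∂q_B = 0: 190 - 2q_B - (q_N) = 0.
Nimbus's profit: π_N = (289 - Q)q_N - (75q_N). Setting ∂π_N/∂q_N = 0: 214 - 2q_N - (q_B) = 0.
Rearranging gives the reaction functions q_B = (190 - q_N)/2 and q_N = (214 - q_B)/2.
Substituting one into the other gives q_B = 166/3 and q_N = 238/3.
Total output Q = 166/3 + 238/3 = 404/3.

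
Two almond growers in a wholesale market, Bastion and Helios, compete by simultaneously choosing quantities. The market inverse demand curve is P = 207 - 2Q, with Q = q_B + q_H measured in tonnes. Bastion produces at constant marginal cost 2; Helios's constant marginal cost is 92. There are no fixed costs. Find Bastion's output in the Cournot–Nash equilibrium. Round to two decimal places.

Bastion's profit: π_B = (207 - 2Q)q_B - (2q_B). Setting ∂π_B/∂q_B = 0: 205 - 4q_B - 2(q_H) = 0.
Helios's profit: π_H = (207 - 2Q)q_H - (92q_H). Setting ∂π_H/∂q_H = 0: 115 - 4q_H - 2(q_B) = 0.
Rearranging gives the reaction functions q_B = (205 - 2q_H)/4 and q_H = (115 - 2q_B)/4.
Substituting one into the other gives q_B = 295/6 and q_H = 25/6.

49.17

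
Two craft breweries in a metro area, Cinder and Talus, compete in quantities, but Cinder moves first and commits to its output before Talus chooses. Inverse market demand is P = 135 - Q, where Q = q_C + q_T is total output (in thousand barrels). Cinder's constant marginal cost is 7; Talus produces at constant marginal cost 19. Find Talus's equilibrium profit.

The follower Talus best-responds to any q_C: π_T = (135 - Q)q_T - 19q_T.
∂π_T/∂q_T = 116 - q_C - 2q_T = 0 gives the reaction function q_T = (116 - q_C)/2.
Cinder substitutes q_T(q_C) into its own profit: π_C = q_C(135 - q_C - (116 - q_C)/2) - 7q_C = (77 - (1/2)q_C)q_C - 7q_C.
Leader FOC: 70 - q_C = 0, so q_C = 70.
Then q_T = (116 - 70)/2 = 23.
Price P = 135 - 93 = 42.
Talus's profit: (42 - 19)·23 = 529.

529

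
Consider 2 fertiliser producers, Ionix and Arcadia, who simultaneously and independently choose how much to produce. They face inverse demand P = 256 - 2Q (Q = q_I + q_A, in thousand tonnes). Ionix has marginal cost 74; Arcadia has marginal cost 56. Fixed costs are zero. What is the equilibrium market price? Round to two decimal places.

128.67

Ionix's profit: π_I = (256 - 2Q)q_I - (74q_I). Setting ∂π_I/∂q_I = 0: 182 - 4q_I - 2(q_A) = 0.
Arcadia's profit: π_A = (256 - 2Q)q_A - (56q_A). Setting ∂π_A/∂q_A = 0: 200 - 4q_A - 2(q_I) = 0.
Best responses: q_I = (182 - 2q_A)/4, q_A = (200 - 2q_I)/4.
Substituting one into the other gives q_I = 82/3 and q_A = 109/3.
Total output Q = 191/3, so price P = 256 - 2·(191/3) = 386/3.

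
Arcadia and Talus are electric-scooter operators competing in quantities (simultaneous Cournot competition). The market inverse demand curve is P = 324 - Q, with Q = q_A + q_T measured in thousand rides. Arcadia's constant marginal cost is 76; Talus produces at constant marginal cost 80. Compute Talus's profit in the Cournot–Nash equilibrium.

Arcadia's profit: π_A = (324 - Q)q_A - (76q_A). Setting ∂π_A/∂q_A = 0: 248 - 2q_A - (q_T) = 0.
Talus's first-order condition: 244 - 2q_T - (q_A) = 0.
Rearranging gives the reaction functions q_A = (248 - q_T)/2 and q_T = (244 - q_A)/2.
Solving the pair: q_A = 84, q_T = 80.
Price P = 324 - 164 = 160.
Talus's profit: (160 - 80)·80 = 6400.

6400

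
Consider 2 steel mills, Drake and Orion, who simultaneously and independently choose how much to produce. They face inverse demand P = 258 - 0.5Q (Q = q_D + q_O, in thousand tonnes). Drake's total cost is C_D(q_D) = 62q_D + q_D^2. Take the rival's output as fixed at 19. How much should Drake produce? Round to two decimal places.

62.17

With the rival's output fixed at 19, Drake's profit is π_D = (258 - (1/2)·19 - (1/2)q_D)q_D - (62q_D + q_D²) = (497/2 - (1/2)q_D)q_D - (62q_D + q_D²).
∂π_D/∂q_D = 373/2 - 3q_D = 0, so q_D = 373/6.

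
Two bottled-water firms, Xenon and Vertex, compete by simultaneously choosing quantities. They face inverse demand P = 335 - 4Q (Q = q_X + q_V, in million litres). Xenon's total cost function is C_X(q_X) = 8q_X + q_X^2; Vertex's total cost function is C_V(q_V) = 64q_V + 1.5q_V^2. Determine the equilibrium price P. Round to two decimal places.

168.40

Xenon's profit: π_X = (335 - 4Q)q_X - (8q_X + q_X²). Setting ∂π_X/∂q_X = 0: 327 - 10q_X - 4(q_V) = 0.
Vertex's first-order condition: 271 - 11q_V - 4(q_X) = 0.
Rearranging gives the reaction functions q_X = (327 - 4q_V)/10 and q_V = (271 - 4q_X)/11.
Substituting one into the other gives q_X = 26.7340 and q_V = 701/47.
Total output Q = 41.6489, so price P = 335 - 4·41.6489 = 168.4043.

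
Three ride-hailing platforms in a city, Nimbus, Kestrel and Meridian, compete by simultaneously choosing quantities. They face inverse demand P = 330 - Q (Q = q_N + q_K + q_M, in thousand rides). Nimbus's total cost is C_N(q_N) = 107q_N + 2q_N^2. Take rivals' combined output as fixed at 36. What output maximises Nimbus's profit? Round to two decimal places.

With rivals' combined output fixed at 36, Nimbus's profit is π_N = (330 - 36 - q_N)q_N - (107q_N + 2q_N²) = (294 - q_N)q_N - (107q_N + 2q_N²).
∂π_N/∂q_N = 187 - 6q_N = 0, so q_N = 187/6.

31.17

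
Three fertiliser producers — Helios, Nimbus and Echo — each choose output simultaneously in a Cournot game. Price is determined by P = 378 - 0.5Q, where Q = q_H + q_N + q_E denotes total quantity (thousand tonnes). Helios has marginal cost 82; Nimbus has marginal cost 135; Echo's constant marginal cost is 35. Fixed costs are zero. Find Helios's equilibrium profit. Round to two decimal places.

Helios's profit: π_H = (378 - 0.5Q)q_H - (82q_H). Setting ∂π_H/∂q_H = 0: 296 - q_H - (1/2)(q_N + q_E) = 0.
Nimbus's first-order condition: 243 - q_N - (1/2)(q_H + q_E) = 0.
Echo's first-order condition: 343 - q_E - (1/2)(q_H + q_N) = 0.
Adding the 3 first-order conditions: 882 − 2Q = 0, so Q = 441.
Back-substituting: q_H = (296 − 441/2)/(1/2) = 151, q_N = (243 − 441/2)/(1/2) = 45, q_E = (343 − 441/2)/(1/2) = 245.
Price P = 378 - (1/2)·441 = 315/2.
Helios's profit: (315/2 - 82)·151 = 11400.5000.

11400.50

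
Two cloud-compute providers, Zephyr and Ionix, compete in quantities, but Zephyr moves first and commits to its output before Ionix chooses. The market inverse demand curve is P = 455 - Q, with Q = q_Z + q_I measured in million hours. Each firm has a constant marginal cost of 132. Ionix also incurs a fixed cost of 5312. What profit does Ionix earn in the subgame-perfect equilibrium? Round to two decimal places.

1208.56

Solve by backward induction. Given q_Z, the follower Ionix maximises π_I = (455 - q_Z - q_I)q_I - 132q_I.
∂π_I/∂q_I = 323 - q_Z - 2q_I = 0 gives the reaction function q_I = (323 - q_Z)/2.
Zephyr substitutes q_I(q_Z) into its own profit: π_Z = q_Z(455 - q_Z - (323 - q_Z)/2) - 132q_Z = (587/2 - (1/2)q_Z)q_Z - 132q_Z.
Maximising: ∂π_Z/∂q_Z = 323/2 - q_Z = 0, giving q_Z = 323/2.
Then q_I = (323 - 323/2)/2 = 323/4.
Price P = 455 - 969/4 = 851/4.
Ionix's profit: (851/4 - 132)·(323/4) - 5312 = 1208.5625.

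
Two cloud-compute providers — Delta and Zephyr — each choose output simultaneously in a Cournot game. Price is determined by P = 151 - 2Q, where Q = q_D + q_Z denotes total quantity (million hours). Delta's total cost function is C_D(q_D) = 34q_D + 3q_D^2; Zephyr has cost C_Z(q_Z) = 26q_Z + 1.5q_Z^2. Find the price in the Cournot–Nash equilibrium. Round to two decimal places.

102.97

Delta's profit: π_D = (151 - 2Q)q_D - (34q_D + 3q_D²). Setting ∂π_D/∂q_D = 0: 117 - 10q_D - 2(q_Z) = 0.
Zephyr's first-order condition: 125 - 7q_Z - 2(q_D) = 0.
So q_D = (117 - 2q_Z)/10 and q_Z = (125 - 2q_D)/7.
Substituting one into the other gives q_D = 569/66 and q_Z = 508/33.
Total output Q = 1585/66, so price P = 151 - 2·(1585/66) = 102.9697.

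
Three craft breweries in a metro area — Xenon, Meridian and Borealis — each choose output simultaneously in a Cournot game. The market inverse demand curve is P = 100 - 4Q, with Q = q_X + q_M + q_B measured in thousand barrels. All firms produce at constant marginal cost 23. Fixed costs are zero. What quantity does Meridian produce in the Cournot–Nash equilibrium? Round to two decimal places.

Each firm earns π_i = (100 - 4Q)q_i - 23q_i.
Setting ∂π_i/∂q_i = 0 with rivals' quantities fixed: 77 - 8q_i - 4·Σ_{j≠i} q_j = 0.
By symmetry each firm produces the same amount; substituting Σ_{j≠i} q_j = 2q_i yields q_i = 77/16.

4.81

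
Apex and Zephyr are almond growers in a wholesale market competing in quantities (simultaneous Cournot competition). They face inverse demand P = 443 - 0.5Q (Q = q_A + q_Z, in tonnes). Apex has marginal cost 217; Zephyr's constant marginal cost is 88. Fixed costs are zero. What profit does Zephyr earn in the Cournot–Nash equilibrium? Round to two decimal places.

Apex's profit: π_A = (443 - 0.5Q)q_A - (217q_A). Setting ∂π_A/∂q_A = 0: 226 - q_A - (1/2)(q_Z) = 0.
Zephyr's first-order condition: 355 - q_Z - (1/2)(q_A) = 0.
So q_A = (226 - (1/2)q_Z) and q_Z = (355 - (1/2)q_A).
Solving the pair: q_A = 194/3, q_Z = 968/3.
Price P = 443 - (1/2)·(1162/3) = 748/3.
Zephyr's profit: (748/3 - 88)·(968/3) = 52056.8889.

52056.89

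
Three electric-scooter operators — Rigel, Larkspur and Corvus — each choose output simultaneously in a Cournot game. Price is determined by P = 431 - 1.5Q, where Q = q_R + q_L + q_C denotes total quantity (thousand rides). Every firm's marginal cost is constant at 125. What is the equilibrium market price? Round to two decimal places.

A representative firm's profit is π_i = q_i(431 - 1.5Q) - 125q_i.
Setting ∂π_i/∂q_i = 0 with rivals' quantities fixed: 306 - 3q_i - (3/2)·Σ_{j≠i} q_j = 0.
By symmetry each firm produces the same amount; substituting Σ_{j≠i} q_j = 2q_i yields q_i = 306/6 = 51.
Total output Q = 153, so price P = 431 - (3/2)·153 = 403/2.

201.50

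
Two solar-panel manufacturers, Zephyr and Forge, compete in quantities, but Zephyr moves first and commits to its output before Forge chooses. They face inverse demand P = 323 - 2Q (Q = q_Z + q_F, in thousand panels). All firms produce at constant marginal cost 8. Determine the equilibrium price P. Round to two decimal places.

86.75

The follower Forge best-responds to any q_Z: π_F = (323 - 2Q)q_F - 8q_F.
∂π_F/∂q_F = 315 - 2q_Z - 4q_F = 0 gives the reaction function q_F = (315 - 2q_Z)/4.
The leader anticipates this reaction. Substituting into P = 323 - 2Q gives P = 331/2 - q_Z, so π_Z = (331/2 - q_Z)q_Z - 8q_Z.
Maximising: ∂π_Z/∂q_Z = 315/2 - 2q_Z = 0, giving q_Z = 315/4.
Then q_F = (315 - 2·(315/4))/4 = 315/8.
Total output Q = 945/8, so price P = 323 - 2·(945/8) = 347/4.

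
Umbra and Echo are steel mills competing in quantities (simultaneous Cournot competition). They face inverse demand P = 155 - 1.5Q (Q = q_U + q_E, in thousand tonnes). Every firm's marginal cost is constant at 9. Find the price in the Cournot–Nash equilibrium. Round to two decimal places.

57.67

A representative firm's profit is π_i = q_i(155 - 1.5Q) - 9q_i.
First-order condition (treating rivals' output as given): 146 - 3q_i - (3/2)q_j = 0.
With identical firms every q_j equals q_i, so q_j = q_i and 146 = (9/2)q_i, giving q_i = 292/9.
Total output Q = 584/9, so price P = 155 - (3/2)·(584/9) = 173/3.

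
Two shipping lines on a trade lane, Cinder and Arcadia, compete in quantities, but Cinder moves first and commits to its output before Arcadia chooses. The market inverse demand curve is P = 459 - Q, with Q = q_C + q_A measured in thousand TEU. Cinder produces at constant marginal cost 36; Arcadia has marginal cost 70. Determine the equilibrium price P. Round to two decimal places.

The follower Arcadia best-responds to any q_C: π_A = (459 - Q)q_A - 70q_A.
Follower FOC: 389 - q_C - 2q_A = 0, so q_A(q_C) = (389 - q_C)/2.
The leader anticipates this reaction. Substituting into P = 459 - Q gives P = 529/2 - (1/2)q_C, so π_C = (529/2 - (1/2)q_C)q_C - 36q_C.
Leader FOC: 457/2 - q_C = 0, so q_C = 457/2.
Then q_A = (389 - 457/2)/2 = 321/4.
Total output Q = 1235/4, so price P = 459 - 1235/4 = 601/4.

150.25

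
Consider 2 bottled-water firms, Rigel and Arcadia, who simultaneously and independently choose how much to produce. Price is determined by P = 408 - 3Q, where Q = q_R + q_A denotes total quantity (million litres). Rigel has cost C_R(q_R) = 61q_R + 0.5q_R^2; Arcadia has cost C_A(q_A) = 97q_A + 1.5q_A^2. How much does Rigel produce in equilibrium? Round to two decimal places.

40.56

Rigel's profit: π_R = (408 - 3Q)q_R - (61q_R + (1/2)q_R²). Setting ∂π_R/∂q_R = 0: 347 - 7q_R - 3(q_A) = 0.
Arcadia's first-order condition: 311 - 9q_A - 3(q_R) = 0.
Best responses: q_R = (347 - 3q_A)/7, q_A = (311 - 3q_R)/9.
Solving the pair: q_R = 365/9, q_A = 568/27.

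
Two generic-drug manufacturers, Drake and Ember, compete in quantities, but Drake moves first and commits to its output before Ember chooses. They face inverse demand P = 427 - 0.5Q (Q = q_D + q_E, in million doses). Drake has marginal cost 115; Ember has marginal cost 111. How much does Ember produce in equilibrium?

162

The follower Ember best-responds to any q_D: π_E = (427 - 0.5Q)q_E - 111q_E.
Setting the follower's marginal profit to zero, 316 - (1/2)q_D - q_E = 0, i.e. q_E = (316 - (1/2)q_D).
The leader anticipates this reaction. Substituting into P = 427 - 0.5Q gives P = 269 - (1/4)q_D, so π_D = (269 - (1/4)q_D)q_D - 115q_D.
Maximising: ∂π_D/∂q_D = 154 - (1/2)q_D = 0, giving q_D = 308.
Then q_E = (316 - (1/2)·308) = 162.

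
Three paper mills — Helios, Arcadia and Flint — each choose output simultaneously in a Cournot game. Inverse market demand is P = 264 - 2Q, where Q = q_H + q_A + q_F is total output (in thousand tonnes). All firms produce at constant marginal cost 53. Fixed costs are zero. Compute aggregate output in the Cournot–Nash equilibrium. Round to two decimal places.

79.13

A representative firm's profit is π_i = q_i(264 - 2Q) - 53q_i.
First-order condition (treating rivals' output as given): 211 - 4q_i - 2·Σ_{j≠i} q_j = 0.
By symmetry each firm produces the same amount; substituting Σ_{j≠i} q_j = 2q_i yields q_i = 211/8.
Total output Q = 211/8 + 211/8 + 211/8 = 633/8.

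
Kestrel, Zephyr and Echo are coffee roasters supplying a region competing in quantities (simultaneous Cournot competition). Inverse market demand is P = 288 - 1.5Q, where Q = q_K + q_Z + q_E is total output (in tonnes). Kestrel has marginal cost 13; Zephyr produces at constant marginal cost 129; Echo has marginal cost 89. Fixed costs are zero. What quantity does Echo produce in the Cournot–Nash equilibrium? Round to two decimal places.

Kestrel's profit: π_K = (288 - 1.5Q)q_K - (13q_K). Setting ∂π_K/∂q_K = 0: 275 - 3q_K - (3/2)(q_Z + q_E) = 0.
Zephyr's first-order condition: 159 - 3q_Z - (3/2)(q_K + q_E) = 0.
Echo's first-order condition: 199 - 3q_E - (3/2)(q_K + q_Z) = 0.
Adding the 3 conditions: 633 − 3Q − 3Q = 0, i.e. Q = 211/2.
Back-substituting: q_K = (275 − 633/4)/(3/2) = 467/6, q_Z = (159 − 633/4)/(3/2) = 1/2, q_E = (199 − 633/4)/(3/2) = 163/6.

27.17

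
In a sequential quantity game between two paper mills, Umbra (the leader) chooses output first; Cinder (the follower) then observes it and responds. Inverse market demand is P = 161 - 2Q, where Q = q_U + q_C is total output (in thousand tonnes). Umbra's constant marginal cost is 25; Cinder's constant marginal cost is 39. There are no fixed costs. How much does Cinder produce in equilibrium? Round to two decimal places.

The follower Cinder best-responds to any q_U: π_C = (161 - 2Q)q_C - 39q_C.
∂π_C/∂q_C = 122 - 2q_U - 4q_C = 0 gives the reaction function q_C = (122 - 2q_U)/4.
Umbra substitutes q_C(q_U) into its own profit: π_U = q_U(161 - 2q_U - (122 - 2q_U)/2) - 25q_U = (100 - q_U)q_U - 25q_U.
Leader FOC: 75 - 2q_U = 0, so q_U = 75/2.
Then q_C = (122 - 2·(75/2))/4 = 47/4.

11.75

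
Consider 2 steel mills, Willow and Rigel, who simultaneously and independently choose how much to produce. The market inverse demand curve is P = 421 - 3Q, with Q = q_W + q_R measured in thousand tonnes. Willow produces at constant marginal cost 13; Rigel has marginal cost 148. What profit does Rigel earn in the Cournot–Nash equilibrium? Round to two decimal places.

705.33

Willow's profit: π_W = (421 - 3Q)q_W - (13q_W). Setting ∂π_W/∂q_W = 0: 408 - 6q_W - 3(q_R) = 0.
Rigel's first-order condition: 273 - 6q_R - 3(q_W) = 0.
Best responses: q_W = (408 - 3q_R)/6, q_R = (273 - 3q_W)/6.
Substituting one into the other gives q_W = 181/3 and q_R = 46/3.
Price P = 421 - 3·(227/3) = 194.
Rigel's profit: (194 - 148)·(46/3) = 705.3333.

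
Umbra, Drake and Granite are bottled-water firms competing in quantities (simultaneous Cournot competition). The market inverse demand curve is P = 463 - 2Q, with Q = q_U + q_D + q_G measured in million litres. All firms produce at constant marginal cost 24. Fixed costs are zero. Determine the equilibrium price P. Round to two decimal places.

A representative firm's profit is π_i = q_i(463 - 2Q) - 24q_i.
First-order condition (treating rivals' output as given): 439 - 4q_i - 2·Σ_{j≠i} q_j = 0.
With identical firms every q_j equals q_i, so Σ_{j≠i} q_j = 2q_i and 439 = 8q_i, giving q_i = 439/8.
Total output Q = 1317/8, so price P = 463 - 2·(1317/8) = 535/4.

133.75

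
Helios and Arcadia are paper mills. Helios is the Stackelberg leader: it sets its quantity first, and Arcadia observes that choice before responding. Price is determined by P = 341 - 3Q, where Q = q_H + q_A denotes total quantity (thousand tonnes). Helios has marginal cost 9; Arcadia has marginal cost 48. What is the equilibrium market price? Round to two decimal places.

The follower Arcadia best-responds to any q_H: π_A = (341 - 3Q)q_A - 48q_A.
Follower FOC: 293 - 3q_H - 6q_A = 0, so q_A(q_H) = (293 - 3q_H)/6.
Helios substitutes q_A(q_H) into its own profit: π_H = q_H(341 - 3q_H - (293 - 3q_H)/2) - 9q_H = (389/2 - (3/2)q_H)q_H - 9q_H.
Leader FOC: 371/2 - 3q_H = 0, so q_H = 371/6.
Then q_A = (293 - 3·(371/6))/6 = 215/12.
Total output Q = 319/4, so price P = 341 - 3·(319/4) = 407/4.

101.75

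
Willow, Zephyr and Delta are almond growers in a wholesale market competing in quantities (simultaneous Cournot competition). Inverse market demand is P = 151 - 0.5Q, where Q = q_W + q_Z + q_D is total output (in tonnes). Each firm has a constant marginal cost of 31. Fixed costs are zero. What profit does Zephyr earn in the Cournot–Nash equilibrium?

1800

Each firm earns π_i = (151 - 0.5Q)q_i - 31q_i.
Setting ∂π_i/∂q_i = 0 with rivals' quantities fixed: 120 - q_i - (1/2)·Σ_{j≠i} q_j = 0.
With identical firms every q_j equals q_i, so Σ_{j≠i} q_j = 2q_i and 120 = 2q_i, giving q_i = 60.
Price P = 151 - (1/2)·180 = 61.
Zephyr's profit: (61 - 31)·60 = 1800.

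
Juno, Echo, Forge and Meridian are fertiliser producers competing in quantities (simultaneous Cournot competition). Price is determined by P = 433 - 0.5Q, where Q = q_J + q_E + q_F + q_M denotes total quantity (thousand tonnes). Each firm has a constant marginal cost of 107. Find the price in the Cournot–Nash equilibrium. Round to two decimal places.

172.20

Each firm earns π_i = (433 - 0.5Q)q_i - 107q_i.
First-order condition (treating rivals' output as given): 326 - q_i - (1/2)·Σ_{j≠i} q_j = 0.
By symmetry each firm produces the same amount; substituting Σ_{j≠i} q_j = 3q_i yields q_i = 326/(5/2) = 652/5.
Total output Q = 521.6000, so price P = 433 - (1/2)·521.6000 = 861/5.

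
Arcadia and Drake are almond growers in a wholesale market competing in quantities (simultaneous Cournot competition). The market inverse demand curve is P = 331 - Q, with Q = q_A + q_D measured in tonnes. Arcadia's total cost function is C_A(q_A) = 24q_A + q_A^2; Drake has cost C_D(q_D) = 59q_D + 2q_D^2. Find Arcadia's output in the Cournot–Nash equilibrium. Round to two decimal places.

68.26

Arcadia's profit: π_A = (331 - Q)q_A - (24q_A + q_A²). Setting ∂π_A/∂q_A = 0: 307 - 4q_A - (q_D) = 0.
Drake's first-order condition: 272 - 6q_D - (q_A) = 0.
Best responses: q_A = (307 - q_D)/4, q_D = (272 - q_A)/6.
Solving the pair: q_A = 1570/23, q_D = 781/23.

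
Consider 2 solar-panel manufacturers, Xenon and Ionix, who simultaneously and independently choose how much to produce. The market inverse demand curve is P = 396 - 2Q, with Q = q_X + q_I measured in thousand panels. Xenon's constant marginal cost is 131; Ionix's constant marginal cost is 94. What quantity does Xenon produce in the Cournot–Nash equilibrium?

Xenon's profit: π_X = (396 - 2Q)q_X - (131q_X). Setting ∂π_X/∂q_X = 0: 265 - 4q_X - 2(q_I) = 0.
Ionix's profit: π_I = (396 - 2Q)q_I - (94q_I). Setting ∂π_I/∂q_I = 0: 302 - 4q_I - 2(q_X) = 0.
Rearranging gives the reaction functions q_X = (265 - 2q_I)/4 and q_I = (302 - 2q_X)/4.
Substituting one into the other gives q_X = 38 and q_I = 113/2.

38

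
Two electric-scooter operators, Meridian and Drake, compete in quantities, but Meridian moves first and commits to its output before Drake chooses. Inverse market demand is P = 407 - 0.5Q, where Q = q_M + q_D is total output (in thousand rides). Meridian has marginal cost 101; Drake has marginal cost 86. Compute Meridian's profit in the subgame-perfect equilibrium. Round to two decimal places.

The follower Drake best-responds to any q_M: π_D = (407 - 0.5Q)q_D - 86q_D.
Follower FOC: 321 - (1/2)q_M - q_D = 0, so q_D(q_M) = (321 - (1/2)q_M).
Meridian substitutes q_D(q_M) into its own profit: π_M = q_M(407 - (1/2)q_M - (321 - (1/2)q_M)/2) - 101q_M = (493/2 - (1/4)q_M)q_M - 101q_M.
Leader FOC: 291/2 - (1/2)q_M = 0, so q_M = 291.
Then q_D = (321 - (1/2)·291) = 351/2.
Price P = 407 - (1/2)·(933/2) = 695/4.
Meridian's profit: (695/4 - 101)·291 = 21170.2500.

21170.25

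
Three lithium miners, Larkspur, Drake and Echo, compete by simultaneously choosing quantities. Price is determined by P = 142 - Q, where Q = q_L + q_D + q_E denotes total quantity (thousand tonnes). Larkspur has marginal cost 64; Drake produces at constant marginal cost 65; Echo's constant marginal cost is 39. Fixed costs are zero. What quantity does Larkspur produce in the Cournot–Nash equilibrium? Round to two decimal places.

13.50

Larkspur's profit: π_L = (142 - Q)q_L - (64q_L). Setting ∂π_L/∂q_L = 0: 78 - 2q_L - (q_D + q_E) = 0.
Drake's profit: π_D = (142 - Q)q_D - (65q_D). Setting ∂π_D/∂q_D = 0: 77 - 2q_D - (q_L + q_E) = 0.
Echo's first-order condition: 103 - 2q_E - (q_L + q_D) = 0.
Adding the 3 first-order conditions: 258 − 4Q = 0, so Q = 129/2.
Back-substituting: q_L = (78 − 129/2) = 27/2, q_D = (77 − 129/2) = 25/2, q_E = (103 − 129/2) = 77/2.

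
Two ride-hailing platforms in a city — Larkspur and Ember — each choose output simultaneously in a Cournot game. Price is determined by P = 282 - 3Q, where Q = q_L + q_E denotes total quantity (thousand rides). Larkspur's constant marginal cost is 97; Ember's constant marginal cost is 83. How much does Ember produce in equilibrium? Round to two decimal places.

Larkspur's profit: π_L = (282 - 3Q)q_L - (97q_L). Setting ∂π_L/∂q_L = 0: 185 - 6q_L - 3(q_E) = 0.
Ember's profit: π_E = (282 - 3Q)q_E - (83q_E). Setting ∂π_E/∂q_E = 0: 199 - 6q_E - 3(q_L) = 0.
So q_L = (185 - 3q_E)/6 and q_E = (199 - 3q_L)/6.
Substituting one into the other gives q_L = 19 and q_E = 71/3.

23.67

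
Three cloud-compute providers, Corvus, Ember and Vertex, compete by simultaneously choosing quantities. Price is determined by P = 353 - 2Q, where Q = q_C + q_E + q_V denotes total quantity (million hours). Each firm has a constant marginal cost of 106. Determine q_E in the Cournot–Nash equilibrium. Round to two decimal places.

Each firm earns π_i = (353 - 2Q)q_i - 106q_i.
Setting ∂π_i/∂q_i = 0 with rivals' quantities fixed: 247 - 4q_i - 2·Σ_{j≠i} q_j = 0.
With identical firms every q_j equals q_i, so Σ_{j≠i} q_j = 2q_i and 247 = 8q_i, giving q_i = 247/8.

30.88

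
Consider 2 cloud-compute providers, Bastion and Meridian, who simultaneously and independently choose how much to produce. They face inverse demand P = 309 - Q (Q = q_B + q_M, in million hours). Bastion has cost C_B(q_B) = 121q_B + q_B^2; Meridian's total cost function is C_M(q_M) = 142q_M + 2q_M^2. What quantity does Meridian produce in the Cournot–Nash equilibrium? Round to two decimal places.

Bastion's profit: π_B = (309 - Q)q_B - (121q_B + q_B²). Setting ∂π_B/∂q_B = 0: 188 - 4q_B - (q_M) = 0.
Meridian's profit: π_M = (309 - Q)q_M - (142q_M + 2q_M²). Setting ∂π_M/∂q_M = 0: 167 - 6q_M - (q_B) = 0.
So q_B = (188 - q_M)/4 and q_M = (167 - q_B)/6.
Solving the pair: q_B = 961/23, q_M = 480/23.

20.87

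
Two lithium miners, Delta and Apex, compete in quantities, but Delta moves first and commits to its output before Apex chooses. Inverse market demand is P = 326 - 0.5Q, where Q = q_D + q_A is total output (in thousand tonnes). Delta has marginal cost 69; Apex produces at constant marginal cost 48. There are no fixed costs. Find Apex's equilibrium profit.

Solve by backward induction. Given q_D, the follower Apex maximises π_A = (326 - (1/2)q_D - (1/2)q_A)q_A - 48q_A.
Follower FOC: 278 - (1/2)q_D - q_A = 0, so q_A(q_D) = (278 - (1/2)q_D).
Delta substitutes q_A(q_D) into its own profit: π_D = q_D(326 - (1/2)q_D - (278 - (1/2)q_D)/2) - 69q_D = (187 - (1/4)q_D)q_D - 69q_D.
The leader's first-order condition 118 - (1/2)q_D = 0 yields q_D = 236.
Then q_A = (278 - (1/2)·236) = 160.
Price P = 326 - (1/2)·396 = 128.
Apex's profit: (128 - 48)·160 = 12800.

12800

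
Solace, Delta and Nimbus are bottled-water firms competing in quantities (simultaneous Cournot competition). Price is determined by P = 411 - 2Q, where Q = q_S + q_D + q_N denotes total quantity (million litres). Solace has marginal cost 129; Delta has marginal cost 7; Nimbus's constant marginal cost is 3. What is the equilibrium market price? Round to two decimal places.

137.50

Solace's profit: π_S = (411 - 2Q)q_S - (129q_S). Setting ∂π_S/∂q_S = 0: 282 - 4q_S - 2(q_D + q_N) = 0.
Delta's first-order condition: 404 - 4q_D - 2(q_S + q_N) = 0.
Nimbus's first-order condition: 408 - 4q_N - 2(q_S + q_D) = 0.
Adding the 3 conditions: 1094 − 4Q − 4Q = 0, i.e. Q = 547/4.
Back-substituting: q_S = (282 − 547/2)/2 = 17/4, q_D = (404 − 547/2)/2 = 261/4, q_N = (408 − 547/2)/2 = 269/4.
Total output Q = 547/4, so price P = 411 - 2·(547/4) = 275/2.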